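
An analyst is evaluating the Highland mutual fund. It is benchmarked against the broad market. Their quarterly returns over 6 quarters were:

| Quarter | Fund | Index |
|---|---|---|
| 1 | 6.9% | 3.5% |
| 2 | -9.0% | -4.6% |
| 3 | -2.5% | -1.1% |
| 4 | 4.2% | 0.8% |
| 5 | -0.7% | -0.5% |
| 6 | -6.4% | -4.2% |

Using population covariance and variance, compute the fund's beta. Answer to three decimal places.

1.944

r̄p = -1.2500%,  r̄m = -1.0167%
Cov = Σ(rp − r̄p)(rm − r̄m) / 6 = 15.2108
Var(rm) = Σ(rm − r̄m)² / 6 = 7.8247
β = Cov / Var = 15.2108 / 7.8247 = 1.9439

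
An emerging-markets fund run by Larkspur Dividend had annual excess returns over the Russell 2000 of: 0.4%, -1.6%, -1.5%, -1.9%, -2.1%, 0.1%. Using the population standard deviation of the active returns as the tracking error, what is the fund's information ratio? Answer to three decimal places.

μ = (0.4 − 1.6 − 1.5 − 1.9 − 2.1 + 0.1) / 6 = -1.1000%
Population σ = √[Σ(r − μ)² / 6] = √[5.7400 / 6] = √0.9567 = 0.9781%
IR = μ / tracking error = -1.1000 / 0.9781 = -1.1246

-1.125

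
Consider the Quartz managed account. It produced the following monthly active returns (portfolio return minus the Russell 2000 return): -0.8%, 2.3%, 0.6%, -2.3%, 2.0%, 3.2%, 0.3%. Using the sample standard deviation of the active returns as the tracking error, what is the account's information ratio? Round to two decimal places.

0.40

r̄ = (-0.8 + 2.3 + 0.6 − 2.3 + 2 + 3.2 + 0.3) / 7 = 5.30 / 7 = 0.7571%
Sample σ = √[Σ(r − r̄)² / 6] = √[21.8971 / 6] = √3.6495 = 1.9104%
IR = r̄ / tracking error = 0.7571 / 1.9104 = 0.3963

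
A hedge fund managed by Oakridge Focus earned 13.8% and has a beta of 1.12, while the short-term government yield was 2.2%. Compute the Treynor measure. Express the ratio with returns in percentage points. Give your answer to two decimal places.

Treynor = (Rp − Rf) / β = (13.8% − 2.2%) / 1.12 = 11.60 / 1.12 = 10.3571

10.36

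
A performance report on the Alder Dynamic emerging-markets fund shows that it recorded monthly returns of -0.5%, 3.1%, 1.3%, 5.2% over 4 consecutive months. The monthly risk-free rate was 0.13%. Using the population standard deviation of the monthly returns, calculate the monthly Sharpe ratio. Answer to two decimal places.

1.01

μ = (-0.5 + 3.1 + 1.3 + 5.2) / 4 = 2.2750%
Σ(r − μ)² = (-0.5 − 2.2750)² + (3.1 − 2.2750)² + (1.3 − 2.2750)² + … = 17.8875
population σ = √(17.8875 / 4) = √4.4719 = 2.1147%
Sharpe = (μ − rf) / σ = (2.2750 − 0.13) / 2.1147 = 2.1450 / 2.1147 = 1.0143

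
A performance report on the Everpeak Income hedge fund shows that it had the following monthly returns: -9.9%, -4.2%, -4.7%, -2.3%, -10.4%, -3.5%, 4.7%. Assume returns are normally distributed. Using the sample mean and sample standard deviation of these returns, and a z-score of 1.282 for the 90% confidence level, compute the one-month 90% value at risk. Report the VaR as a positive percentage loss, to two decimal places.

10.83

Mean return μ = -30.30 / 7 = -4.3286%
Σ(r − μ)² = (-9.9 − (-4.3286))² + (-4.2 − (-4.3286))² + (-4.7 − (-4.3286))² + … = 154.3743
σ = √[154.3743 / 6] = 5.0724%
VaR = −(μ − z·σ) = −(-4.3286 − 1.282 × 5.0724) = −(-10.8314) = 10.8314%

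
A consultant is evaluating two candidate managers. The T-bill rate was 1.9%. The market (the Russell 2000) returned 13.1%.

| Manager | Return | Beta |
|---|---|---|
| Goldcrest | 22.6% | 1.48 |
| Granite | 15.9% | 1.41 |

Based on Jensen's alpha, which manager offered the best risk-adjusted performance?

Goldcrest

Goldcrest: α = 22.6% − [1.9% + 1.48 × (13.1% − 1.9%)] = 4.124
Granite: α = 15.9% − [1.9% + 1.41 × (13.1% − 1.9%)] = -1.792
Highest: Goldcrest (4.124).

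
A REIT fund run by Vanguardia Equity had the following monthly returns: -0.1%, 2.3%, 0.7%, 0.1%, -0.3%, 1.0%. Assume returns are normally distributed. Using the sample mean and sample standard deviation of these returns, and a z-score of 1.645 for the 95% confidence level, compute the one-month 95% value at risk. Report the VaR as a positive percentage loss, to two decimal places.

μ = (-0.1 + 2.3 + 0.7 + 0.1 − 0.3 + 1) / 6 = 3.70 / 6 = 0.6167%
Sample σ = √[Σ(r − μ)² / 5] = √[4.6083 / 5] = √0.9217 = 0.9601%
VaR = −(μ − z·σ) = −(0.6167 − 1.645 × 0.9601) = −(-0.9627) = 0.9627%

0.96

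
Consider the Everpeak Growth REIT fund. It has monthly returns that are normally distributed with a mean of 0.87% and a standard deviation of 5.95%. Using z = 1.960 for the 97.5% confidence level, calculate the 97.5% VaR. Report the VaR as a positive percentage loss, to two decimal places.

10.79

VaR (as % loss) = −(μ − z·σ) = −(0.87% − 1.960 × 5.95%) = −(-10.7920%) = 10.7920%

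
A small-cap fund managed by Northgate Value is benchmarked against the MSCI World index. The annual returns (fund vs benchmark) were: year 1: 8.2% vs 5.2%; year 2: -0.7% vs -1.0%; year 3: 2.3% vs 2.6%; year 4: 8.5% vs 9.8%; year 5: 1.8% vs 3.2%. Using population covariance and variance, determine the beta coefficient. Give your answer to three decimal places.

r̄p = 4.0200%,  r̄m = 3.9600%
Cov = Σ(rp − r̄p)(rm − r̄m) / 5 = 11.7568
Var(rm) = Σ(rm − r̄m)² / 5 = 12.5344
β = Cov / Var = 11.7568 / 12.5344 = 0.9380

0.938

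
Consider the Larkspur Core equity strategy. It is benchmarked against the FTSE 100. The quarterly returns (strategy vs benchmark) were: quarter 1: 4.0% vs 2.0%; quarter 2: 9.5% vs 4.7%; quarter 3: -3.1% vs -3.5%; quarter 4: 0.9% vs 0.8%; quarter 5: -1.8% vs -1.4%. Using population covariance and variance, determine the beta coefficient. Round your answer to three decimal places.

r̄p = 1.9000%,  r̄m = 0.5200%
Cov = Σ(rp − r̄p)(rm − r̄m) / 5 = 12.3600
Var(rm) = Σ(rm − r̄m)² / 5 = 7.9176
β = Cov / Var = 12.3600 / 7.9176 = 1.5611

1.561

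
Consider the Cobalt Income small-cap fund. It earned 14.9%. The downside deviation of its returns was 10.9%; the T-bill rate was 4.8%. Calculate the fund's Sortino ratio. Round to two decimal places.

0.93

Sortino = (Rp − Rf) / σd = (14.9% − 4.8%) / 10.9% = 10.10% / 10.9% = 0.9266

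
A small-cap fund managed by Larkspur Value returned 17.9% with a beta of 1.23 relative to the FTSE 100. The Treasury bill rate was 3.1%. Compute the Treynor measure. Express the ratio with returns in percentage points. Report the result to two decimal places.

12.03

Treynor = (Rp − Rf) / β = (17.9% − 3.1%) / 1.23 = 14.80 / 1.23 = 12.0325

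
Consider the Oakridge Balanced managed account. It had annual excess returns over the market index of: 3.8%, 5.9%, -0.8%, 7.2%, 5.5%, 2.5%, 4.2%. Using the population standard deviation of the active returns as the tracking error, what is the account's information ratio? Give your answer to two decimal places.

1.66

μ = (3.8 + 5.9 − 0.8 + 7.2 + 5.5 + 2.5 + 4.2) / 7 = 4.0429%
Σ(r − μ)² = (3.8 − 4.0429)² + (5.9 − 4.0429)² + (-0.8 − 4.0429)² + … = 41.4571
σ = √[41.4571 / 7] = 2.4336%
IR = μ / tracking error = 4.0429 / 2.4336 = 1.6613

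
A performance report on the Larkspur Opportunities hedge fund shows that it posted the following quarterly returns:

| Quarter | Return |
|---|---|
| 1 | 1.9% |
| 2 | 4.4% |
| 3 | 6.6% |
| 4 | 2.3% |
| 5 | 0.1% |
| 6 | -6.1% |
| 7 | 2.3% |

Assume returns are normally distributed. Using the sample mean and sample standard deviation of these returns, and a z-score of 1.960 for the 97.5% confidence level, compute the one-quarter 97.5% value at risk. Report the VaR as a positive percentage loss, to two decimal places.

6.17

r̄ = (1.9 + 4.4 + 6.6 + 2.3 + 0.1 − 6.1 + 2.3) / 7 = 11.50 / 7 = 1.6429%
Σ(r − r̄)² = 95.4371; sample σ = √(95.4371/6) = 3.9883%
VaR = −(r̄ − z·σ) = −(1.6429 − 1.960 × 3.9883) = −(-6.1742) = 6.1742%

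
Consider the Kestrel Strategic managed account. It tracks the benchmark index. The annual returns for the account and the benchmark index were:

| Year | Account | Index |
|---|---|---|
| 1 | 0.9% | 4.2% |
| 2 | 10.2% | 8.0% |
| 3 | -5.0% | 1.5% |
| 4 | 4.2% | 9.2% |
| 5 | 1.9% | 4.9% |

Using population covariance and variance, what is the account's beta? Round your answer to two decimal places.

1.53

r̄p = 2.4400%,  r̄m = 5.5600%
Cov = Σ(rp − r̄p)(rm − r̄m) / 5 = 11.5996
Var(rm) = Σ(rm − r̄m)² / 5 = 7.5944
β = Cov / Var = 11.5996 / 7.5944 = 1.5274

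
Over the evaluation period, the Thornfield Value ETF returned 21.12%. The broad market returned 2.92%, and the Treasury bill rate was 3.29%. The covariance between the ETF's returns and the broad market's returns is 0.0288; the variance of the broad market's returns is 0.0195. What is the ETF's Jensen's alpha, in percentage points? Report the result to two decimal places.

β = Cov / Var = 0.0288 / 0.0195 = 1.4769
E[R] = Rf + β(Rm − Rf) = 3.29% + 1.4769 × (2.92% − 3.29%) = 2.7435%
α = Rp − E[R] = 21.12% − 2.7435% = 18.3765

18.38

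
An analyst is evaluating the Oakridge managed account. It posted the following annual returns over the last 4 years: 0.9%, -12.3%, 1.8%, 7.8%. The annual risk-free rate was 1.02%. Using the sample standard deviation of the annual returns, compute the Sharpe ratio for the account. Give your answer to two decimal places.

Mean return r̄ = -1.80 / 4 = -0.4500%
Σ(r − r̄)² = (0.9 − (-0.4500))² + (-12.3 − (-0.4500))² + (1.8 − (-0.4500))² + … = 215.3700
sample σ = √(215.3700 / 3) = √71.7900 = 8.4729%
Sharpe = (r̄ − rf) / σ = (-0.4500 − 1.02) / 8.4729 = -1.4700 / 8.4729 = -0.1735

-0.17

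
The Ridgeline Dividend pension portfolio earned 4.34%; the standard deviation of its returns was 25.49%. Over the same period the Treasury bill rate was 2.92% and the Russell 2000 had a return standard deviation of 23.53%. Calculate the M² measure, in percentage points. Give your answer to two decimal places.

Sharpe = (Rp − Rf) / σp = (4.34% − 2.92%) / 25.49% = 0.0557
M² = Rf + Sharpe × σm = 2.92% + 0.0557 × 23.53% = 4.2306%

4.23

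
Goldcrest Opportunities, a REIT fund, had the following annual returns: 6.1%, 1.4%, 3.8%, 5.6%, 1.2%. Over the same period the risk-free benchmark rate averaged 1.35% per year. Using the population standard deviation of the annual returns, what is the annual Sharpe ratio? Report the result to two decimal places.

Mean return μ = 18.10 / 5 = 3.6200%
Σ(r − μ)² = 20.8880; population σ = √(20.8880/5) = 2.0439%
Sharpe = (μ − rf) / σ = (3.6200 − 1.35) / 2.0439 = 2.2700 / 2.0439 = 1.1106

1.11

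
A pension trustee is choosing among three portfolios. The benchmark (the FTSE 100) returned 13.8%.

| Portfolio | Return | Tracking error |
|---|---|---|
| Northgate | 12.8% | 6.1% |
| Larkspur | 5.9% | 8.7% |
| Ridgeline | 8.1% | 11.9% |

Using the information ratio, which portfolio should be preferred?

Northgate: IR = (12.8% − 13.8%) / 6.1% = -0.164
Larkspur: IR = (5.9% − 13.8%) / 8.7% = -0.908
Ridgeline: IR = (8.1% − 13.8%) / 11.9% = -0.479
Highest: Northgate (-0.164).

Northgate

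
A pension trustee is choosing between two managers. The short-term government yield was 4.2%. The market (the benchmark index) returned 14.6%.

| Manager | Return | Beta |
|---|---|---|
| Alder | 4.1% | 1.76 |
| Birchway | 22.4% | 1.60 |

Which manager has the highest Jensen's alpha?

Alder: α = 4.1% − [4.2% + 1.76 × (14.6% − 4.2%)] = -18.404
Birchway: α = 22.4% − [4.2% + 1.60 × (14.6% − 4.2%)] = 1.560
Highest: Birchway (1.560).

Birchway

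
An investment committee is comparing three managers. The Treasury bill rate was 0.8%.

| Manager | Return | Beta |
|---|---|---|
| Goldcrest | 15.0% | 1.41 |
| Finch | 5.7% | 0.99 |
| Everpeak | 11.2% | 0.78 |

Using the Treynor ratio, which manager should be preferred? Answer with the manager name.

Goldcrest: Treynor = (15.0% − 0.8%) / 1.41 = 10.071
Finch: Treynor = (5.7% − 0.8%) / 0.99 = 4.949
Everpeak: Treynor = (11.2% − 0.8%) / 0.78 = 13.333
Highest: Everpeak (13.333).

Everpeak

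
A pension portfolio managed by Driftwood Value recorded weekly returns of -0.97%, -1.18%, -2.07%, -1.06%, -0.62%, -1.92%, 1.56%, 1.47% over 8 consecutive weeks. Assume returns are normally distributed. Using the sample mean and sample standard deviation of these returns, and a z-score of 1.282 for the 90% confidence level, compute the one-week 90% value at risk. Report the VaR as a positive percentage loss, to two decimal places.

2.38

r̄ = (-0.97 − 1.18 − 2.07 − 1.06 − 0.62 − 1.92 + 1.56 + 1.47) / 8 = -4.790 / 8 = -0.5988%
Σ(r − r̄)² = (-0.97 − (-0.5988))² + (-1.18 − (-0.5988))² + … = 13.5391
σ = √[13.5391 / 7] = 1.3907%
VaR = −(r̄ − z·σ) = −(-0.5988 − 1.282 × 1.3907) = −(-2.3817) = 2.3817%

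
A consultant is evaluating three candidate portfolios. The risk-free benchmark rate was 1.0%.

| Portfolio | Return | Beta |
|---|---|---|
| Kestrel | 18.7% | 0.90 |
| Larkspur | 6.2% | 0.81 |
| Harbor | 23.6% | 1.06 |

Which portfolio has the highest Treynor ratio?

Harbor

Kestrel: Treynor = (18.7% − 1.0%) / 0.90 = 19.667
Larkspur: Treynor = (6.2% − 1.0%) / 0.81 = 6.420
Harbor: Treynor = (23.6% − 1.0%) / 1.06 = 21.321
Highest: Harbor (21.321).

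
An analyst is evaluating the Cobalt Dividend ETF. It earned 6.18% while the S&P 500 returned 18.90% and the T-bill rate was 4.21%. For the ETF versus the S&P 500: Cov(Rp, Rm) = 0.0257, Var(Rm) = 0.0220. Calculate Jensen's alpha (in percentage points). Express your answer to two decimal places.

-15.19

β = Cov / Var = 0.0257 / 0.0220 = 1.1682
E[R] = Rf + β(Rm − Rf) = 4.21% + 1.1682 × (18.90% − 4.21%) = 21.3709%
α = Rp − E[R] = 6.18% − 21.3709% = -15.1909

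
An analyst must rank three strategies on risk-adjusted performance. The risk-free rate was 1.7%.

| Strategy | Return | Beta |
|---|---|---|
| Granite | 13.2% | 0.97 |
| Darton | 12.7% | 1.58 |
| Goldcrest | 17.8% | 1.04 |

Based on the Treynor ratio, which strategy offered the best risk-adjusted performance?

Goldcrest

Granite: Treynor = (13.2% − 1.7%) / 0.97 = 11.856
Darton: Treynor = (12.7% − 1.7%) / 1.58 = 6.962
Goldcrest: Treynor = (17.8% − 1.7%) / 1.04 = 15.481
Highest: Goldcrest (15.481).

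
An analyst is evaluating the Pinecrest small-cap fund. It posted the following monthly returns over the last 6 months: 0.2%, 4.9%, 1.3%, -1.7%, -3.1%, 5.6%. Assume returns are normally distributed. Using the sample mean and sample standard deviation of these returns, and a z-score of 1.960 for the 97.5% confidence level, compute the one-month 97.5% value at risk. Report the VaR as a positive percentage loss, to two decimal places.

μ = (0.2 + 4.9 + 1.3 − 1.7 − 3.1 + 5.6) / 6 = 1.2000%
Σ(r − μ)² = (0.2 − 1.2000)² + (4.9 − 1.2000)² + (1.3 − 1.2000)² + … = 60.9600
σ = √[60.9600 / 5] = 3.4917%
VaR = −(μ − z·σ) = −(1.2000 − 1.960 × 3.4917) = −(-5.6437) = 5.6437%

5.64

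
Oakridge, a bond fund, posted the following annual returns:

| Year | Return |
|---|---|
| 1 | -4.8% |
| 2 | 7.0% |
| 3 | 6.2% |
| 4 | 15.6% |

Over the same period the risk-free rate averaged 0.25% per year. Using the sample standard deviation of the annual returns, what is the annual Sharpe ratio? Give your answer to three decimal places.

r̄ = (-4.8 + 7 + 6.2 + 15.6) / 4 = 24.00 / 4 = 6.0000%
Σ(r − r̄)² = (-4.8 − 6.0000)² + (7 − 6.0000)² + … = 209.8400
σ = √[209.8400 / 3] = 8.3634%
Sharpe = (r̄ − rf) / σ = (6.0000 − 0.25) / 8.3634 = 5.7500 / 8.3634 = 0.6875

0.688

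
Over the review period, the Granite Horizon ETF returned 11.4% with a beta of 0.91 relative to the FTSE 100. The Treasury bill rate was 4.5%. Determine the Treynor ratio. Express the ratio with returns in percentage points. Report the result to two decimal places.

7.58

Treynor = (Rp − Rf) / β = (11.4% − 4.5%) / 0.91 = 6.90 / 0.91 = 7.5824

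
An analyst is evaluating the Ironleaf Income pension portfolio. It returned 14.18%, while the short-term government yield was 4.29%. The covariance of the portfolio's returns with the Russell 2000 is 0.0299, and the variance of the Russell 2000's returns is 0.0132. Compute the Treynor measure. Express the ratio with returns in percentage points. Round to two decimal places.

4.37

β = Cov / Var = 0.0299 / 0.0132 = 2.2652
Treynor = (Rp − Rf) / β = (14.18% − 4.29%) / 2.2652 = 9.89 / 2.2652 = 4.3661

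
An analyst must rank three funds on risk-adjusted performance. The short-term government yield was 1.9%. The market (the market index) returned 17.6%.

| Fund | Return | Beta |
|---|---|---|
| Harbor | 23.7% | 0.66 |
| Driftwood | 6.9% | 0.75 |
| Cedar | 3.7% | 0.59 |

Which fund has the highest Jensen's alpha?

Harbor: α = 23.7% − [1.9% + 0.66 × (17.6% − 1.9%)] = 11.438
Driftwood: α = 6.9% − [1.9% + 0.75 × (17.6% − 1.9%)] = -6.775
Cedar: α = 3.7% − [1.9% + 0.59 × (17.6% − 1.9%)] = -7.463
Highest: Harbor (11.438).

Harbor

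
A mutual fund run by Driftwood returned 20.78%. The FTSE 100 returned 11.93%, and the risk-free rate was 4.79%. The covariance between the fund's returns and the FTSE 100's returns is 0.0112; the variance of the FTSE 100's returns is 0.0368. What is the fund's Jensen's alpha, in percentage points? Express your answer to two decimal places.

β = Cov / Var = 0.0112 / 0.0368 = 0.3043
E[R] = Rf + β(Rm − Rf) = 4.79% + 0.3043 × (11.93% − 4.79%) = 6.9627%
α = Rp − E[R] = 20.78% − 6.9627% = 13.8173

13.82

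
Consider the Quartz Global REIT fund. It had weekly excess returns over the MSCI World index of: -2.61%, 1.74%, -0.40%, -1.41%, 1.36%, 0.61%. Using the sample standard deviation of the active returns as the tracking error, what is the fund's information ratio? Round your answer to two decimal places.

r̄ = (-2.61 + 1.74 − 0.4 − 1.41 + 1.36 + 0.61) / 6 = -0.710 / 6 = -0.1183%
Sample std dev = √[14.1255 / 5] = 1.6808%
IR = r̄ / tracking error = -0.1183 / 1.6808 = -0.0704

-0.07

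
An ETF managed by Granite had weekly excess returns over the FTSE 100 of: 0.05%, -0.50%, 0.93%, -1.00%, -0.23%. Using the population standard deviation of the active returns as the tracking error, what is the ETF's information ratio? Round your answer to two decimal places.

r̄ = (0.05 − 0.5 + 0.93 − 1 − 0.23) / 5 = -0.750 / 5 = -0.1500%
Population σ = √[Σ(r − r̄)² / 5] = √[2.0578 / 5] = √0.4116 = 0.6416%
IR = r̄ / tracking error = -0.1500 / 0.6416 = -0.2338

-0.23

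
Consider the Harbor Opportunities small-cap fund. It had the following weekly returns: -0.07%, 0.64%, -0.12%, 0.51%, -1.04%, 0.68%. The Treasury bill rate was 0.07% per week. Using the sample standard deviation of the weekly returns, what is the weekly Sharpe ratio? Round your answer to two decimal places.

r̄ = (-0.07 + 0.64 − 0.12 + 0.51 − 1.04 + 0.68) / 6 = 0.1000%
Σ(r − r̄)² = 2.1730; sample σ = √(2.1730/5) = 0.6592%
Sharpe = (r̄ − rf) / σ = (0.1000 − 0.07) / 0.6592 = 0.0300 / 0.6592 = 0.0455

0.05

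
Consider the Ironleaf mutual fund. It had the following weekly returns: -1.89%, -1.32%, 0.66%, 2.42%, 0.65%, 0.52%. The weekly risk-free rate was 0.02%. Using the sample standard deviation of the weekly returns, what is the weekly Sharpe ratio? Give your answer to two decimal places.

0.10

r̄ = (-1.89 − 1.32 + 0.66 + 2.42 + 0.65 + 0.52) / 6 = 1.040 / 6 = 0.1733%
Sample std dev = √[12.1191 / 5] = 1.5569%
Sharpe = (r̄ − rf) / σ = (0.1733 − 0.02) / 1.5569 = 0.1533 / 1.5569 = 0.0985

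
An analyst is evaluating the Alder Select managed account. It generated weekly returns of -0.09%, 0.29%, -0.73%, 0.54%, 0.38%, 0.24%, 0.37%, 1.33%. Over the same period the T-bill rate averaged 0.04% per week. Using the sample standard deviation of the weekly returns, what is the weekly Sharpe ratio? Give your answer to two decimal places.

0.43

μ = (-0.09 + 0.29 − 0.73 + 0.54 + 0.38 + 0.24 + 0.37 + 1.33) / 8 = 2.330 / 8 = 0.2913%
Σ(r − μ)² = (-0.09 − 0.2913)² + (0.29 − 0.2913)² + … = 2.3459
sample σ = √(2.3459 / 7) = √0.3351 = 0.5789%
Sharpe = (μ − rf) / σ = (0.2913 − 0.04) / 0.5789 = 0.2513 / 0.5789 = 0.4341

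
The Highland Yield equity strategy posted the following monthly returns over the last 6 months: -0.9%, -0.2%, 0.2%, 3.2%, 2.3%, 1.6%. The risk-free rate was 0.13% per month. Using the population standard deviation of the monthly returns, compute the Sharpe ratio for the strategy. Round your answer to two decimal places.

0.62

r̄ = (-0.9 − 0.2 + 0.2 + 3.2 + 2.3 + 1.6) / 6 = 1.0333%
Population std dev = √[12.5733 / 6] = 1.4476%
Sharpe = (r̄ − rf) / σ = (1.0333 − 0.13) / 1.4476 = 0.9033 / 1.4476 = 0.6240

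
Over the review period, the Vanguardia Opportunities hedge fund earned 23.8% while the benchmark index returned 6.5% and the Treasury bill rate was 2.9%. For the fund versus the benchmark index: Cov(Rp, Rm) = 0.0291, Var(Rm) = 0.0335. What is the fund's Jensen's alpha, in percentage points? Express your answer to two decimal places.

β = Cov / Var = 0.0291 / 0.0335 = 0.8687
E[R] = Rf + β(Rm − Rf) = 2.9% + 0.8687 × (6.5% − 2.9%) = 6.0273%
α = Rp − E[R] = 23.8% − 6.0273% = 17.7727

17.77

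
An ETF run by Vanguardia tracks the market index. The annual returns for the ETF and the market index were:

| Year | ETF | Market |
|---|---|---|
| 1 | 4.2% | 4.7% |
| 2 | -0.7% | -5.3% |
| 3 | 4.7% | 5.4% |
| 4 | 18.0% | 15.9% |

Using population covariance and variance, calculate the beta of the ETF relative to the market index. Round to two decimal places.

0.89

r̄p = 6.5500%,  r̄m = 5.1750%
Cov = Σ(rp − r̄p)(rm − r̄m) / 4 = 49.8613
Var(rm) = Σ(rm − r̄m)² / 4 = 56.2569
β = Cov / Var = 49.8613 / 56.2569 = 0.8863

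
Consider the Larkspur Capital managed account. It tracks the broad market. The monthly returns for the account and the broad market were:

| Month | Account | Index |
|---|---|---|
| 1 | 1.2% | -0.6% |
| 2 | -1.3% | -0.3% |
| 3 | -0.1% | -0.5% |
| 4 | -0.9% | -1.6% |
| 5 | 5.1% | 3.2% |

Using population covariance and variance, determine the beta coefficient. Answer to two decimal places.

1.28

r̄p = 0.8000%,  r̄m = 0.0400%
Cov = Σ(rp − r̄p)(rm − r̄m) / 5 = 3.4640
Var(rm) = Σ(rm − r̄m)² / 5 = 2.6984
β = Cov / Var = 3.4640 / 2.6984 = 1.2837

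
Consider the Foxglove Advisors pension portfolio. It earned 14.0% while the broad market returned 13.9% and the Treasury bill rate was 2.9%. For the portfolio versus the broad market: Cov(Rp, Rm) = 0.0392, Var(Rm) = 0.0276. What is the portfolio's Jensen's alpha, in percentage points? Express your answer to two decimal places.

-4.52

β = Cov / Var = 0.0392 / 0.0276 = 1.4203
E[R] = Rf + β(Rm − Rf) = 2.9% + 1.4203 × (13.9% − 2.9%) = 18.5233%
α = Rp − E[R] = 14.0% − 18.5233% = -4.5233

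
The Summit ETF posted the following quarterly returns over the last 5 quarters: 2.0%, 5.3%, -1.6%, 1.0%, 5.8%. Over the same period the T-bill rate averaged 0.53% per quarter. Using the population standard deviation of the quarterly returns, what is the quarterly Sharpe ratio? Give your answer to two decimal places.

0.71

Mean return r̄ = 12.50 / 5 = 2.5000%
Population σ = √[Σ(r − r̄)² / 5] = √[38.0400 / 5] = √7.6080 = 2.7583%
Sharpe = (r̄ − rf) / σ = (2.5000 − 0.53) / 2.7583 = 1.9700 / 2.7583 = 0.7142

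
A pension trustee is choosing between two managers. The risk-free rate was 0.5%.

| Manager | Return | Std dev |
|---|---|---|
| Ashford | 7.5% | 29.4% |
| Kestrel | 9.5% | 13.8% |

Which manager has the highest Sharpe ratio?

Kestrel

Ashford: Sharpe ratio = (7.5% − 0.5%) / 29.4% = 0.238
Kestrel: Sharpe ratio = (9.5% − 0.5%) / 13.8% = 0.652
Highest: Kestrel (0.652).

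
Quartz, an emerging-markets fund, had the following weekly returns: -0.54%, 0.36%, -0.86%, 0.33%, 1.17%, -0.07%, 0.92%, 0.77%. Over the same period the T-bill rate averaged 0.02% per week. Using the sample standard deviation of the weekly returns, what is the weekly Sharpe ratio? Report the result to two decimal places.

0.34

Mean return r̄ = 2.080 / 8 = 0.2600%
Sample σ = √[Σ(r − r̄)² / 7] = √[3.5420 / 7] = √0.5060 = 0.7113%
Sharpe = (r̄ − rf) / σ = (0.2600 − 0.02) / 0.7113 = 0.2400 / 0.7113 = 0.3374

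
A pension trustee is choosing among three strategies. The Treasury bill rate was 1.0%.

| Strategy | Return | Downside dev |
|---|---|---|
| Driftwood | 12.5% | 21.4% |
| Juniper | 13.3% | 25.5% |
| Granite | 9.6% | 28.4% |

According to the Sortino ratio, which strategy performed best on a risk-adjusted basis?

Driftwood: Sortino ratio = (12.5% − 1.0%) / 21.4% = 0.537
Juniper: Sortino ratio = (13.3% − 1.0%) / 25.5% = 0.482
Granite: Sortino ratio = (9.6% − 1.0%) / 28.4% = 0.303
Highest: Driftwood (0.537).

Driftwood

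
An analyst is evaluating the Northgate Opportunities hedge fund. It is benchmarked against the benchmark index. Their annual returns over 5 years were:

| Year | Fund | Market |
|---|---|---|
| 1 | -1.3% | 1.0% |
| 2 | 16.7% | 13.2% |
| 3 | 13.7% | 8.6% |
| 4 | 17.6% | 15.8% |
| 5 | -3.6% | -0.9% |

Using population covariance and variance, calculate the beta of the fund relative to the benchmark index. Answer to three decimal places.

r̄p = 8.6200%,  r̄m = 7.5400%
Cov = Σ(rp − r̄p)(rm − r̄m) / 5 = 58.6612
Var(rm) = Σ(rm − r̄m)² / 5 = 43.0784
β = Cov / Var = 58.6612 / 43.0784 = 1.3617

1.362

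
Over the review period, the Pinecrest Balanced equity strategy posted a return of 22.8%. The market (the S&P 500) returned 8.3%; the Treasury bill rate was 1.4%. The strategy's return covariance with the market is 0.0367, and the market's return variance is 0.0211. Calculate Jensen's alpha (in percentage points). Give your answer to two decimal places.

9.40

β = Cov / Var = 0.0367 / 0.0211 = 1.7393
E[R] = Rf + β(Rm − Rf) = 1.4% + 1.7393 × (8.3% − 1.4%) = 13.4012%
α = Rp − E[R] = 22.8% − 13.4012% = 9.3988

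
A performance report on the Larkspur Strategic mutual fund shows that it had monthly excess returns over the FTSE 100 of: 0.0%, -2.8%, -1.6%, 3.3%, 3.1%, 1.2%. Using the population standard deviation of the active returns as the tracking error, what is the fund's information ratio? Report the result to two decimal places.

0.24

Mean return r̄ = 3.20 / 6 = 0.5333%
Σ(r − r̄)² = (0 − 0.5333)² + (-2.8 − 0.5333)² + … = 30.6333
σ = √[30.6333 / 6] = 2.2595%
IR = r̄ / tracking error = 0.5333 / 2.2595 = 0.2360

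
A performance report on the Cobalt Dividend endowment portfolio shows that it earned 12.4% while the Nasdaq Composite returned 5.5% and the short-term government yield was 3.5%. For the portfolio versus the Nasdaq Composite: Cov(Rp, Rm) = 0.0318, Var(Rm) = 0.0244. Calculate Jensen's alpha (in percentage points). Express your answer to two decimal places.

β = Cov / Var = 0.0318 / 0.0244 = 1.3033
E[R] = Rf + β(Rm − Rf) = 3.5% + 1.3033 × (5.5% − 3.5%) = 6.1066%
α = Rp − E[R] = 12.4% − 6.1066% = 6.2934

6.29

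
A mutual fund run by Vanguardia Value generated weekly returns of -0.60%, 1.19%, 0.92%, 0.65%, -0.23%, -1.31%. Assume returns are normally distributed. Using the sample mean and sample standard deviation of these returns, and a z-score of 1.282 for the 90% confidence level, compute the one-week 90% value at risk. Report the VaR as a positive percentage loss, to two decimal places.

Mean return r̄ = 0.620 / 6 = 0.1033%
Σ(r − r̄)² = 4.7499; sample σ = √(4.7499/5) = 0.9747%
VaR = −(r̄ − z·σ) = −(0.1033 − 1.282 × 0.9747) = −(-1.1463) = 1.1463%

1.15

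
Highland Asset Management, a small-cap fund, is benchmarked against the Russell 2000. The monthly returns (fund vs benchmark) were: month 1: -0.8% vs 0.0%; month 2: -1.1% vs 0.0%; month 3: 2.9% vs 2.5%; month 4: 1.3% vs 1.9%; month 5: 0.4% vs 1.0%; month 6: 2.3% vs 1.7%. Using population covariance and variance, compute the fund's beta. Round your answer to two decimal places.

r̄p = 0.8333%,  r̄m = 1.1833%
Cov = Σ(rp − r̄p)(rm − r̄m) / 6 = 1.3522
Var(rm) = Σ(rm − r̄m)² / 6 = 0.8914
β = Cov / Var = 1.3522 / 0.8914 = 1.5169

1.52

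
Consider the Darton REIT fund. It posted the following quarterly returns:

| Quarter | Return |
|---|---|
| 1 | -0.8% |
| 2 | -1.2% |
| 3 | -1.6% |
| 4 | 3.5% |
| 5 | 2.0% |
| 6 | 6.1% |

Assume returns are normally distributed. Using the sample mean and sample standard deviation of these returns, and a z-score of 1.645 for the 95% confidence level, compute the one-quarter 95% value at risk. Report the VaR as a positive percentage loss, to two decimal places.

μ = (-0.8 − 1.2 − 1.6 + 3.5 + 2 + 6.1) / 6 = 1.3333%
Sample std dev = √[47.4333 / 5] = 3.0800%
VaR = −(μ − z·σ) = −(1.3333 − 1.645 × 3.0800) = −(-3.7333) = 3.7333%

3.73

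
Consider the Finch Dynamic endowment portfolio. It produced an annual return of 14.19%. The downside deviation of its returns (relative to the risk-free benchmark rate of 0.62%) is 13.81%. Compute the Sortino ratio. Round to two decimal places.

Sortino = (Rp − Rf) / σd = (14.19% − 0.62%) / 13.81% = 13.57% / 13.81% = 0.9826

0.98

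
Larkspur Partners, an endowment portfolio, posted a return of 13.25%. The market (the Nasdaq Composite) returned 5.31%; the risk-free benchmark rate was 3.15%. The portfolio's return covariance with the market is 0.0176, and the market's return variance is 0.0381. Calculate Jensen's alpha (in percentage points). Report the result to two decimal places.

β = Cov / Var = 0.0176 / 0.0381 = 0.4619
E[R] = Rf + β(Rm − Rf) = 3.15% + 0.4619 × (5.31% − 3.15%) = 4.1477%
α = Rp − E[R] = 13.25% − 4.1477% = 9.1023

9.10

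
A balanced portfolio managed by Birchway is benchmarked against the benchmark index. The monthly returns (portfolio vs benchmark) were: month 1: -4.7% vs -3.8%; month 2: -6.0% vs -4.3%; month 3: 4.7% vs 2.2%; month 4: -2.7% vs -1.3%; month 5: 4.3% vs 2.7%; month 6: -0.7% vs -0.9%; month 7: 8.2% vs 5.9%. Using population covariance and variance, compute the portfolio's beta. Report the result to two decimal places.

1.43

r̄p = 0.4429%,  r̄m = 0.0714%
Cov = Σ(rp − r̄p)(rm − r̄m) / 7 = 16.8441
Var(rm) = Σ(rm − r̄m)² / 7 = 11.7620
β = Cov / Var = 16.8441 / 11.7620 = 1.4321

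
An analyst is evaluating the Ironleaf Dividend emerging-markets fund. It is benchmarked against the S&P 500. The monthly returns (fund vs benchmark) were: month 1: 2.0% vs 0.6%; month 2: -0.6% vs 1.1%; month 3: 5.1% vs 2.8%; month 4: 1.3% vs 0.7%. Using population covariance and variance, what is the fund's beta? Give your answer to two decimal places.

1.78

r̄p = 1.9500%,  r̄m = 1.3000%
Cov = Σ(rp − r̄p)(rm − r̄m) / 4 = 1.3975
Var(rm) = Σ(rm − r̄m)² / 4 = 0.7850
β = Cov / Var = 1.3975 / 0.7850 = 1.7803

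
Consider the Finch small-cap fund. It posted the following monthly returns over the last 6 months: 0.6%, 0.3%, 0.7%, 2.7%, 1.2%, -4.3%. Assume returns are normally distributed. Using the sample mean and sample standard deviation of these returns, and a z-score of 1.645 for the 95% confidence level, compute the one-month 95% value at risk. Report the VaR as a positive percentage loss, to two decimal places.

r̄ = (0.6 + 0.3 + 0.7 + 2.7 + 1.2 − 4.3) / 6 = 1.20 / 6 = 0.2000%
Σ(r − r̄)² = (0.6 − 0.2000)² + (0.3 − 0.2000)² + (0.7 − 0.2000)² + … = 27.9200
sample σ = √(27.9200 / 5) = √5.5840 = 2.3630%
VaR = −(r̄ − z·σ) = −(0.2000 − 1.645 × 2.3630) = −(-3.6871) = 3.6871%

3.69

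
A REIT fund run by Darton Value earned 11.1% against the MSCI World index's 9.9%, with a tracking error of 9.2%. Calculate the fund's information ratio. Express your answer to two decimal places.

IR = (Rp − Rb) / TE = (11.1% − 9.9%) / 9.2% = 1.20% / 9.2% = 0.1304

0.13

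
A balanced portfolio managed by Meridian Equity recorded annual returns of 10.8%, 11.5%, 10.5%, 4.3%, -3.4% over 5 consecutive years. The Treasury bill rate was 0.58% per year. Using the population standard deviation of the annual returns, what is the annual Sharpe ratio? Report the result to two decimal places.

1.08

Mean return μ = 33.70 / 5 = 6.7400%
Population σ = √[Σ(r − μ)² / 5] = √[162.0520 / 5] = √32.4104 = 5.6930%
Sharpe = (μ − rf) / σ = (6.7400 − 0.58) / 5.6930 = 6.1600 / 5.6930 = 1.0820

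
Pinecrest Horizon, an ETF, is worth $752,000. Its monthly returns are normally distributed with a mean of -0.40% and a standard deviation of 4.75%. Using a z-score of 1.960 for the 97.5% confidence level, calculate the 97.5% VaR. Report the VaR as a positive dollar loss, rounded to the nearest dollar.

$73,019

Return at the 97.5% tail: μ − z·σ = -0.40% − 1.960 × 4.75% = -0.4 − 9.3100 = -9.7100%
VaR = −(-9.7100%) × $752,000 = 9.7100% × $752,000 = $73,019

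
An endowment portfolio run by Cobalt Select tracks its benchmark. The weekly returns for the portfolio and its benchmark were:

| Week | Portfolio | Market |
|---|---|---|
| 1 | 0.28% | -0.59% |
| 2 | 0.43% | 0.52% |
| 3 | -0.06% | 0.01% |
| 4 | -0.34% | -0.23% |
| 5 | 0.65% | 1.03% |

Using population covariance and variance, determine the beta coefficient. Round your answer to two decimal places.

r̄p = 0.1920%,  r̄m = 0.1480%
Cov = Σ(rp − r̄p)(rm − r̄m) / 5 = 0.1327
Var(rm) = Σ(rm − r̄m)² / 5 = 0.3246
β = Cov / Var = 0.1327 / 0.3246 = 0.4088

0.41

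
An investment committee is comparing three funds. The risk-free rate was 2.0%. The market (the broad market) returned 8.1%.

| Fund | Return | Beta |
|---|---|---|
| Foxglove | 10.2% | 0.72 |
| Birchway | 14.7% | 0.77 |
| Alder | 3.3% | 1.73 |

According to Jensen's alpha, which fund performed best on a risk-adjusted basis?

Foxglove: α = 10.2% − [2.0% + 0.72 × (8.1% − 2.0%)] = 3.808
Birchway: α = 14.7% − [2.0% + 0.77 × (8.1% − 2.0%)] = 8.003
Alder: α = 3.3% − [2.0% + 1.73 × (8.1% − 2.0%)] = -9.253
Highest: Birchway (8.003).

Birchway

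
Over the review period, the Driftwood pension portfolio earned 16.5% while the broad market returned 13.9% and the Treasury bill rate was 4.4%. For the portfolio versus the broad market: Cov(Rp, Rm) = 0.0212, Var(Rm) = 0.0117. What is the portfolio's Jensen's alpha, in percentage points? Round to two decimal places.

β = Cov / Var = 0.0212 / 0.0117 = 1.8120
E[R] = Rf + β(Rm − Rf) = 4.4% + 1.8120 × (13.9% − 4.4%) = 21.6140%
α = Rp − E[R] = 16.5% − 21.6140% = -5.1140

-5.11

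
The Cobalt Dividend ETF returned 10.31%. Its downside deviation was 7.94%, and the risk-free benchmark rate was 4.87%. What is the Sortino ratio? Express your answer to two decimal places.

0.69

Sortino = (Rp − Rf) / σd = (10.31% − 4.87%) / 7.94% = 5.44% / 7.94% = 0.6851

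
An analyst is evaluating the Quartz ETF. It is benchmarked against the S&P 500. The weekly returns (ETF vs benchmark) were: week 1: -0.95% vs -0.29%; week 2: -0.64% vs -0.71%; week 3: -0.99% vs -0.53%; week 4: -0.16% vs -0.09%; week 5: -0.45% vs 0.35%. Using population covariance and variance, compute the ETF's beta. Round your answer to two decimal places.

r̄p = -0.6380%,  r̄m = -0.2540%
Cov = Σ(rp − r̄p)(rm − r̄m) / 5 = 0.0602
Var(rm) = Σ(rm − r̄m)² / 5 = 0.1354
β = Cov / Var = 0.0602 / 0.1354 = 0.4446

0.44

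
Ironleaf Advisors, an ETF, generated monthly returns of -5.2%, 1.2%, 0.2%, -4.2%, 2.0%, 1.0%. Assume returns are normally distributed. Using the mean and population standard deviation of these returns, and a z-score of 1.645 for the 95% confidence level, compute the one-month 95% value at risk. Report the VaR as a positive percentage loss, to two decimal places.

5.44

μ = (-5.2 + 1.2 + 0.2 − 4.2 + 2 + 1) / 6 = -5.00 / 6 = -0.8333%
Population std dev = √[46.9933 / 6] = 2.7986%
VaR = −(μ − z·σ) = −(-0.8333 − 1.645 × 2.7986) = −(-5.4370) = 5.4370%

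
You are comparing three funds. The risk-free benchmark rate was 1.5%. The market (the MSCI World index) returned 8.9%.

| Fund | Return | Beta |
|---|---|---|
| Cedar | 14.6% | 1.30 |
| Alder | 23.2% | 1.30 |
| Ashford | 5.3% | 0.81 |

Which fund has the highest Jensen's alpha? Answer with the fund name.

Alder

Cedar: α = 14.6% − [1.5% + 1.30 × (8.9% − 1.5%)] = 3.480
Alder: α = 23.2% − [1.5% + 1.30 × (8.9% − 1.5%)] = 12.080
Ashford: α = 5.3% − [1.5% + 0.81 × (8.9% − 1.5%)] = -2.194
Highest: Alder (12.080).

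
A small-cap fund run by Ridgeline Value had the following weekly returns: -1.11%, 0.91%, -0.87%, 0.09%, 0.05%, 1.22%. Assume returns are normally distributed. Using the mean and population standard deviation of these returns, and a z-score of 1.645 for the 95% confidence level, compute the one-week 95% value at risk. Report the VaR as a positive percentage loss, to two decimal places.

μ = (-1.11 + 0.91 − 0.87 + 0.09 + 0.05 + 1.22) / 6 = 0.290 / 6 = 0.0483%
Σ(r − μ)² = (-1.11 − 0.0483)² + (0.91 − 0.0483)² + (-0.87 − 0.0483)² + … = 4.3021
σ = √[4.3021 / 6] = 0.8468%
VaR = −(μ − z·σ) = −(0.0483 − 1.645 × 0.8468) = −(-1.3447) = 1.3447%

1.34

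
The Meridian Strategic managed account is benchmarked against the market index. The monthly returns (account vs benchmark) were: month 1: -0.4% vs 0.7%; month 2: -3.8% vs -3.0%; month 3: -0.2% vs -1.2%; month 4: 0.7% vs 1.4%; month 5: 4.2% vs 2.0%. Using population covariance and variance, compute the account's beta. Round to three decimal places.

1.229

r̄p = 0.1000%,  r̄m = -0.0200%
Cov = Σ(rp − r̄p)(rm − r̄m) / 5 = 4.1500
Var(rm) = Σ(rm − r̄m)² / 5 = 3.3776
β = Cov / Var = 4.1500 / 3.3776 = 1.2287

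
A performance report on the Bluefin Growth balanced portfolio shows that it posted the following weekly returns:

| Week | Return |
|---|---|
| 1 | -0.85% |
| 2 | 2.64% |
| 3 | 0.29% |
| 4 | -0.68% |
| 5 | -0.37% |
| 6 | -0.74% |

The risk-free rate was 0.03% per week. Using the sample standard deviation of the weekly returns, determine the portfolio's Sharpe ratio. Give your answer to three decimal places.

Mean return r̄ = 0.290 / 6 = 0.0483%
Σ(r − r̄)² = (-0.85 − 0.0483)² + (2.64 − 0.0483)² + (0.29 − 0.0483)² + … = 8.9091
sample σ = √(8.9091 / 5) = √1.7818 = 1.3348%
Sharpe = (r̄ − rf) / σ = (0.0483 − 0.03) / 1.3348 = 0.0183 / 1.3348 = 0.0137

0.014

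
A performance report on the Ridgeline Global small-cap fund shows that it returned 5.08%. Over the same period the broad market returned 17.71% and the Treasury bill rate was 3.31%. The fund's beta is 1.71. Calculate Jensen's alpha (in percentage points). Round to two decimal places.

-22.85

CAPM expected return = Rf + β(Rm − Rf) = 3.31% + 1.71 × (17.71% − 3.31%) = 3.31 + 1.71 × 14.40 = 27.9340%
Jensen's α = Rp − E[R] = 5.08% − 27.9340% = -22.8540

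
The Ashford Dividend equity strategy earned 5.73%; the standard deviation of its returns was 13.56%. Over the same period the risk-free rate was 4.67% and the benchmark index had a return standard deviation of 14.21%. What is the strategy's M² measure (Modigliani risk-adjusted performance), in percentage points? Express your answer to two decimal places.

5.78

Sharpe = (Rp − Rf) / σp = (5.73% − 4.67%) / 13.56% = 0.0782
M² = Rf + Sharpe × σm = 4.67% + 0.0782 × 14.21% = 5.7812%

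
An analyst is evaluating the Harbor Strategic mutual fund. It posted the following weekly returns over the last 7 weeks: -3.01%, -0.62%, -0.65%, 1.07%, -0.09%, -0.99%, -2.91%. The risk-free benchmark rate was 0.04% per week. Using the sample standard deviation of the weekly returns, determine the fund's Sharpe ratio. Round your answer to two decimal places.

r̄ = (-3.01 − 0.62 − 0.65 + 1.07 − 0.09 − 0.99 − 2.91) / 7 = -7.200 / 7 = -1.0286%
Σ(r − r̄)² = (-3.01 − (-1.0286))² + (-0.62 − (-1.0286))² + (-0.65 − (-1.0286))² + … = 13.0625
σ = √[13.0625 / 6] = 1.4755%
Sharpe = (r̄ − rf) / σ = (-1.0286 − 0.04) / 1.4755 = -1.0686 / 1.4755 = -0.7242

-0.72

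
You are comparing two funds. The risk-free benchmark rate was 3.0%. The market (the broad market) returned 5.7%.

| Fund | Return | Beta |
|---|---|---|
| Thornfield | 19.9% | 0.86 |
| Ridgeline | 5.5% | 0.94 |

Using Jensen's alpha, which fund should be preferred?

Thornfield: α = 19.9% − [3.0% + 0.86 × (5.7% − 3.0%)] = 14.578
Ridgeline: α = 5.5% − [3.0% + 0.94 × (5.7% − 3.0%)] = -0.038
Highest: Thornfield (14.578).

Thornfield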